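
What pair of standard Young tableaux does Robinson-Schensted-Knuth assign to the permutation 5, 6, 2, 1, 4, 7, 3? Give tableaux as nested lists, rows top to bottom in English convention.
Insert each entry of the permutation into P by Schensted row insertion, recording in Q the position of each new cell.

Insert 5: appended to row 1. P = [[5]].
Insert 6: appended to row 1. P = [[5, 6]].
Insert 2: 2 bumps 5 from row 1; 5 starts row 2. P = [[2, 6], [5]].
Insert 1: 1 bumps 2 from row 1; 2 bumps 5 from row 2; 5 starts row 3. P = [[1, 6], [2], [5]].
Insert 4: 4 bumps 6 from row 1; 6 appends to row 2. P = [[1, 4], [2, 6], [5]].
Insert 7: appended to row 1. P = [[1, 4, 7], [2, 6], [5]].
Insert 3: 3 bumps 4 from row 1; 4 bumps 6 from row 2; 6 appends to row 3. P = [[1, 3, 7], [2, 4], [5, 6]].

So P = [[1, 3, 7], [2, 4], [5, 6]], Q = [[1, 2, 6], [3, 5], [4, 7]].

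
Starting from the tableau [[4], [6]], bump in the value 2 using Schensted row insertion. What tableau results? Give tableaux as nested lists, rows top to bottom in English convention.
In row 1, 2 replaces 4 (the leftmost entry greater than 2); 4 is bumped to row 2. In row 2, 4 replaces 6 (the leftmost entry greater than 4); 6 is bumped to row 3. 6 starts a new row 3. The new tableau is [[2], [4], [6]].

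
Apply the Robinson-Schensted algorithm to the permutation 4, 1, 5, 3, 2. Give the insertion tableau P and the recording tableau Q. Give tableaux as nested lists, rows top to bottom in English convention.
Insert each entry of the permutation into P by Schensted row insertion, recording in Q the position of each new cell.

Insert 4: appended to row 1. P = [[4]], Q = [[1]].
Insert 1: 1 bumps 4 from row 1; 4 starts row 2. P = [[1], [4]], Q = [[1], [2]].
Insert 5: appended to row 1. P = [[1, 5], [4]], Q = [[1, 3], [2]].
Insert 3: 3 bumps 5 from row 1; 5 appends to row 2. P = [[1, 3], [4, 5]], Q = [[1, 3], [2, 4]].
Insert 2: 2 bumps 3 from row 1; 3 bumps 4 from row 2; 4 starts row 3. P = [[1, 2], [3, 5], [4]], Q = [[1, 3], [2, 4], [5]].

So P = [[1, 2], [3, 5], [4]], Q = [[1, 3], [2, 4], [5]].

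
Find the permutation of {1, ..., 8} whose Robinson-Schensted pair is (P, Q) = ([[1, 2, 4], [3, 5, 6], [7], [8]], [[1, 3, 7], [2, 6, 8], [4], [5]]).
Reverse the RSK construction: for i from n down to 1, find the cell of Q containing i, remove the entry at that cell from P, and reverse-bump it up through P; the value ejected from row 1 is w(i).

Step i=8: Q has 8 at row 2, column 3; remove 6 from row 2 of P and reverse-bump: 6 enters row 1 and ejects 4. So w(8) = 4. P is now [[1, 2, 6], [3, 5], [7], [8]].
Step i=7: Q has 7 at row 1, column 3; remove that cell from P, ejecting 6. So w(7) = 6. P is now [[1, 2], [3, 5], [7], [8]].
Step i=6: Q has 6 at row 2, column 2; remove 5 from row 2 of P and reverse-bump: 5 enters row 1 and ejects 2. So w(6) = 2. P is now [[1, 5], [3], [7], [8]].
Step i=5: Q has 5 at row 4, column 1; remove 8 from row 4 of P and reverse-bump: 8 enters row 3 and ejects 7; 7 enters row 2 and ejects 3; 3 enters row 1 and ejects 1. So w(5) = 1. P is now [[3, 5], [7], [8]].
Step i=4: Q has 4 at row 3, column 1; remove 8 from row 3 of P and reverse-bump: 8 enters row 2 and ejects 7; 7 enters row 1 and ejects 5. So w(4) = 5. P is now [[3, 7], [8]].
Step i=3: Q has 3 at row 1, column 2; remove that cell from P, ejecting 7. So w(3) = 7. P is now [[3], [8]].
Step i=2: Q has 2 at row 2, column 1; remove 8 from row 2 of P and reverse-bump: 8 enters row 1 and ejects 3. So w(2) = 3. P is now [[8]].
Step i=1: Q has 1 at row 1, column 1; remove that cell from P, ejecting 8. So w(1) = 8. P is now [].

So w = 8 3 7 5 1 2 6 4.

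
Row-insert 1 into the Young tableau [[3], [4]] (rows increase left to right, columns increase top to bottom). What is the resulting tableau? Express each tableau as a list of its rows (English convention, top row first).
[[1], [3], [4]]

In row 1, 1 replaces 3 (the leftmost entry greater than 1); 3 is bumped to row 2. In row 2, 3 replaces 4 (the leftmost entry greater than 3); 4 is bumped to row 3. 4 starts a new row 3. The new tableau is [[1], [3], [4]].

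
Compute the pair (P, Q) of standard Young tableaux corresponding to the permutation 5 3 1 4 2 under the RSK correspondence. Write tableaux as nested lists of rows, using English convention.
P = [[1, 2], [3, 4], [5]], Q = [[1, 4], [2, 5], [3]]

Insert each entry of the permutation into P by Schensted row insertion, recording in Q the position of each new cell.

After inserting 5: P = [[5]].
After inserting 3: P = [[3], [5]].
After inserting 1: P = [[1], [3], [5]].
After inserting 4: P = [[1, 4], [3], [5]].
After inserting 2: P = [[1, 2], [3, 4], [5]].

So P = [[1, 2], [3, 4], [5]], Q = [[1, 4], [2, 5], [3]].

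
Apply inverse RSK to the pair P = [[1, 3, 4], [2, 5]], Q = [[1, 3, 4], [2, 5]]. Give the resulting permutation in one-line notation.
Reverse RSK: for i = n, n-1, ..., 1, locate i in Q, remove the corresponding corner cell from P, and reverse-bump its entry up through P; the value ejected from row 1 is w(i).

So w = 2 1 3 5 4.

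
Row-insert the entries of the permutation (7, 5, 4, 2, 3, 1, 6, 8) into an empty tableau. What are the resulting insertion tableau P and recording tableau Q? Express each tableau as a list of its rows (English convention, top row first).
P = [[1, 3, 6, 8], [2], [4], [5], [7]], Q = [[1, 5, 7, 8], [2], [3], [4], [6]]

Insert each entry of the permutation into P by Schensted row insertion, recording in Q the position of each new cell.

Insert 7: appended to row 1. P = [[7]].
Insert 5: 5 bumps 7 from row 1; 7 starts row 2. P = [[5], [7]].
Insert 4: 4 bumps 5 from row 1; 5 bumps 7 from row 2; 7 starts row 3. P = [[4], [5], [7]].
Insert 2: 2 bumps 4 from row 1; 4 bumps 5 from row 2; 5 bumps 7 from row 3; 7 starts row 4. P = [[2], [4], [5], [7]].
Insert 3: appended to row 1. P = [[2, 3], [4], [5], [7]].
Insert 1: 1 bumps 2 from row 1; 2 bumps 4 from row 2; 4 bumps 5 from row 3; 5 bumps 7 from row 4; 7 starts row 5. P = [[1, 3], [2], [4], [5], [7]].
Insert 6: appended to row 1. P = [[1, 3, 6], [2], [4], [5], [7]].
Insert 8: appended to row 1. P = [[1, 3, 6, 8], [2], [4], [5], [7]].

So P = [[1, 3, 6, 8], [2], [4], [5], [7]], Q = [[1, 5, 7, 8], [2], [3], [4], [6]].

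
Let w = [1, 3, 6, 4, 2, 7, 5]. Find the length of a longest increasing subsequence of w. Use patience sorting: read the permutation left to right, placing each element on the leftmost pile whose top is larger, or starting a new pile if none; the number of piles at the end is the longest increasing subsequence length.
4

1: new pile. tops = [1]
3: new pile. tops = [1, 3]
6: new pile. tops = [1, 3, 6]
4: onto pile 3 (replacing 6). tops = [1, 3, 4]
2: onto pile 2 (replacing 3). tops = [1, 2, 4]
7: new pile. tops = [1, 2, 4, 7]
5: onto pile 4 (replacing 7). tops = [1, 2, 4, 5]

4 piles, so the longest increasing subsequence has length 4.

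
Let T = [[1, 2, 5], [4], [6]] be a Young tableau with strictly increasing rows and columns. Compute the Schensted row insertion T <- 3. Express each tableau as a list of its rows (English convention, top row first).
[[1, 2, 3], [4, 5], [6]]

In row 1, 3 replaces 5 (the leftmost entry greater than 3); 5 is bumped to row 2. 5 is appended to row 2. The new tableau is [[1, 2, 3], [4, 5], [6]].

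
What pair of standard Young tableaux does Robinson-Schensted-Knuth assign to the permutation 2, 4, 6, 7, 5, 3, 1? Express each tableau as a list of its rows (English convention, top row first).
P = [[1, 3, 5, 7], [2], [4], [6]], Q = [[1, 2, 3, 4], [5], [6], [7]]

Insert each entry of the permutation into P by Schensted row insertion, recording in Q the position of each new cell.

After inserting 2: P = [[2]].
After inserting 4: P = [[2, 4]].
After inserting 6: P = [[2, 4, 6]].
After inserting 7: P = [[2, 4, 6, 7]].
After inserting 5: P = [[2, 4, 5, 7], [6]].
After inserting 3: P = [[2, 3, 5, 7], [4], [6]].
After inserting 1: P = [[1, 3, 5, 7], [2], [4], [6]].

So P = [[1, 3, 5, 7], [2], [4], [6]], Q = [[1, 2, 3, 4], [5], [6], [7]].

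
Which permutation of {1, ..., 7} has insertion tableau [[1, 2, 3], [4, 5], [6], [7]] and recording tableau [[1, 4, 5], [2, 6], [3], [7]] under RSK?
Reverse the RSK construction: for i from n down to 1, find the cell of Q containing i, remove the entry at that cell from P, and reverse-bump it up through P; the value ejected from row 1 is w(i).

Step i=7: Q has 7 at row 4, column 1; remove 7 from row 4 of P and reverse-bump: 7 enters row 3 and ejects 6; 6 enters row 2 and ejects 5; 5 enters row 1 and ejects 3. So w(7) = 3. P is now [[1, 2, 5], [4, 6], [7]].
Step i=6: Q has 6 at row 2, column 2; remove 6 from row 2 of P and reverse-bump: 6 enters row 1 and ejects 5. So w(6) = 5. P is now [[1, 2, 6], [4], [7]].
Step i=5: Q has 5 at row 1, column 3; remove that cell from P, ejecting 6. So w(5) = 6. P is now [[1, 2], [4], [7]].
Step i=4: Q has 4 at row 1, column 2; remove that cell from P, ejecting 2. So w(4) = 2. P is now [[1], [4], [7]].
Step i=3: Q has 3 at row 3, column 1; remove 7 from row 3 of P and reverse-bump: 7 enters row 2 and ejects 4; 4 enters row 1 and ejects 1. So w(3) = 1. P is now [[4], [7]].
Step i=2: Q has 2 at row 2, column 1; remove 7 from row 2 of P and reverse-bump: 7 enters row 1 and ejects 4. So w(2) = 4. P is now [[7]].
Step i=1: Q has 1 at row 1, column 1; remove that cell from P, ejecting 7. So w(1) = 7. P is now [].

So w = 7 4 1 2 6 5 3.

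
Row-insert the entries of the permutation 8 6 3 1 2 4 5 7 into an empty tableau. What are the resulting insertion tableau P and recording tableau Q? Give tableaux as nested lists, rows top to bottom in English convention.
P = [[1, 2, 4, 5, 7], [3], [6], [8]], Q = [[1, 5, 6, 7, 8], [2], [3], [4]]

Insert each entry of the permutation into P by Schensted row insertion, recording in Q the position of each new cell.

Insert 8: appended to row 1. P = [[8]].
Insert 6: 6 bumps 8 from row 1; 8 starts row 2. P = [[6], [8]].
Insert 3: 3 bumps 6 from row 1; 6 bumps 8 from row 2; 8 starts row 3. P = [[3], [6], [8]].
Insert 1: 1 bumps 3 from row 1; 3 bumps 6 from row 2; 6 bumps 8 from row 3; 8 starts row 4. P = [[1], [3], [6], [8]].
Insert 2: appended to row 1. P = [[1, 2], [3], [6], [8]].
Insert 4: appended to row 1. P = [[1, 2, 4], [3], [6], [8]].
Insert 5: appended to row 1. P = [[1, 2, 4, 5], [3], [6], [8]].
Insert 7: appended to row 1. P = [[1, 2, 4, 5, 7], [3], [6], [8]].

So P = [[1, 2, 4, 5, 7], [3], [6], [8]], Q = [[1, 5, 6, 7, 8], [2], [3], [4]].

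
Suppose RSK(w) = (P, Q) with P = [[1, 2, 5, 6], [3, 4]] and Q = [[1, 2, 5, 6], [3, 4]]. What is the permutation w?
Reverse RSK: for i = n, n-1, ..., 1, locate i in Q, remove the corresponding corner cell from P, and reverse-bump its entry up through P; the value ejected from row 1 is w(i).

So w = 3 4 1 2 5 6.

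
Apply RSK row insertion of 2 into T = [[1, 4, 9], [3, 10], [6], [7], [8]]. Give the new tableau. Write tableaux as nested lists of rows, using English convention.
In row 1, 2 replaces 4 (the leftmost entry greater than 2); 4 is bumped to row 2. In row 2, 4 replaces 10 (the leftmost entry greater than 4); 10 is bumped to row 3. 10 is appended to row 3. The new tableau is [[1, 2, 9], [3, 4], [6, 10], [7], [8]].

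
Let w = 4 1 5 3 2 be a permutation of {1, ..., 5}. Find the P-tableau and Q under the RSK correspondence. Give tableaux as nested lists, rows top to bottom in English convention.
P = [[1, 2], [3, 5], [4]], Q = [[1, 3], [2, 4], [5]]

Insert each entry of the permutation into P by Schensted row insertion, recording in Q the position of each new cell.

Insert 4: appended to row 1. P = [[4]].
Insert 1: 1 bumps 4 from row 1; 4 starts row 2. P = [[1], [4]].
Insert 5: appended to row 1. P = [[1, 5], [4]].
Insert 3: 3 bumps 5 from row 1; 5 appends to row 2. P = [[1, 3], [4, 5]].
Insert 2: 2 bumps 3 from row 1; 3 bumps 4 from row 2; 4 starts row 3. P = [[1, 2], [3, 5], [4]].

So P = [[1, 2], [3, 5], [4]], Q = [[1, 3], [2, 4], [5]].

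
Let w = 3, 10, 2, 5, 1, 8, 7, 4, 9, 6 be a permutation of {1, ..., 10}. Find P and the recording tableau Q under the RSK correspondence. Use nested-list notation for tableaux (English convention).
P = [[1, 4, 6, 9], [2, 5, 7], [3, 8], [10]], Q = [[1, 2, 6, 9], [3, 4, 10], [5, 7], [8]]

Insert each entry of the permutation into P by Schensted row insertion, recording in Q the position of each new cell.

Insert 3: appended to row 1. P = [[3]].
Insert 10: appended to row 1. P = [[3, 10]].
Insert 2: 2 bumps 3 from row 1; 3 starts row 2. P = [[2, 10], [3]].
Insert 5: 5 bumps 10 from row 1; 10 appends to row 2. P = [[2, 5], [3, 10]].
Insert 1: 1 bumps 2 from row 1; 2 bumps 3 from row 2; 3 starts row 3. P = [[1, 5], [2, 10], [3]].
Insert 8: appended to row 1. P = [[1, 5, 8], [2, 10], [3]].
Insert 7: 7 bumps 8 from row 1; 8 bumps 10 from row 2; 10 appends to row 3. P = [[1, 5, 7], [2, 8], [3, 10]].
Insert 4: 4 bumps 5 from row 1; 5 bumps 8 from row 2; 8 bumps 10 from row 3; 10 starts row 4. P = [[1, 4, 7], [2, 5], [3, 8], [10]].
Insert 9: appended to row 1. P = [[1, 4, 7, 9], [2, 5], [3, 8], [10]].
Insert 6: 6 bumps 7 from row 1; 7 appends to row 2. P = [[1, 4, 6, 9], [2, 5, 7], [3, 8], [10]].

So P = [[1, 4, 6, 9], [2, 5, 7], [3, 8], [10]], Q = [[1, 2, 6, 9], [3, 4, 10], [5, 7], [8]].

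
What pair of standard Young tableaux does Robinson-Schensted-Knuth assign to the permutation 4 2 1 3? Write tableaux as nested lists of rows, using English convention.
P = [[1, 3], [2], [4]], Q = [[1, 4], [2], [3]]

Insert each entry of the permutation into P by Schensted row insertion, recording in Q the position of each new cell.

Insert 4: appended to row 1. P = [[4]].
Insert 2: 2 bumps 4 from row 1; 4 starts row 2. P = [[2], [4]].
Insert 1: 1 bumps 2 from row 1; 2 bumps 4 from row 2; 4 starts row 3. P = [[1], [2], [4]].
Insert 3: appended to row 1. P = [[1, 3], [2], [4]].

So P = [[1, 3], [2], [4]], Q = [[1, 4], [2], [3]].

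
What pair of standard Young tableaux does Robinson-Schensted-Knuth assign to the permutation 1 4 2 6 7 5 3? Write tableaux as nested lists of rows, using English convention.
P = [[1, 2, 3, 7], [4, 5], [6]], Q = [[1, 2, 4, 5], [3, 6], [7]]

Insert each entry of the permutation into P by Schensted row insertion, recording in Q the position of each new cell.

Insert 1: appended to row 1. P = [[1]].
Insert 4: appended to row 1. P = [[1, 4]].
Insert 2: 2 bumps 4 from row 1; 4 starts row 2. P = [[1, 2], [4]].
Insert 6: appended to row 1. P = [[1, 2, 6], [4]].
Insert 7: appended to row 1. P = [[1, 2, 6, 7], [4]].
Insert 5: 5 bumps 6 from row 1; 6 appends to row 2. P = [[1, 2, 5, 7], [4, 6]].
Insert 3: 3 bumps 5 from row 1; 5 bumps 6 from row 2; 6 starts row 3. P = [[1, 2, 3, 7], [4, 5], [6]].

So P = [[1, 2, 3, 7], [4, 5], [6]], Q = [[1, 2, 4, 5], [3, 6], [7]].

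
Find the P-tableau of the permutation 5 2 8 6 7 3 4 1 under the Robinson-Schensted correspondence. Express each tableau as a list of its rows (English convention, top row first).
P = [[1, 3, 4], [2, 6, 7], [5], [8]]

Insert 5: appended to row 1. P = [[5]].
Insert 2: 2 bumps 5 from row 1; 5 starts row 2. P = [[2], [5]].
Insert 8: appended to row 1. P = [[2, 8], [5]].
Insert 6: 6 bumps 8 from row 1; 8 appends to row 2. P = [[2, 6], [5, 8]].
Insert 7: appended to row 1. P = [[2, 6, 7], [5, 8]].
Insert 3: 3 bumps 6 from row 1; 6 bumps 8 from row 2; 8 starts row 3. P = [[2, 3, 7], [5, 6], [8]].
Insert 4: 4 bumps 7 from row 1; 7 appends to row 2. P = [[2, 3, 4], [5, 6, 7], [8]].
Insert 1: 1 bumps 2 from row 1; 2 bumps 5 from row 2; 5 bumps 8 from row 3; 8 starts row 4. P = [[1, 3, 4], [2, 6, 7], [5], [8]].

So P = [[1, 3, 4], [2, 6, 7], [5], [8]].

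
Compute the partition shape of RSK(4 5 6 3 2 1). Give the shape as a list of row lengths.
[3, 1, 1, 1]

Row-insert each entry into an empty tableau.

After inserting 4: P = [[4]].
After inserting 5: P = [[4, 5]].
After inserting 6: P = [[4, 5, 6]].
After inserting 3: P = [[3, 5, 6], [4]].
After inserting 2: P = [[2, 5, 6], [3], [4]].
After inserting 1: P = [[1, 5, 6], [2], [3], [4]].

The final insertion tableau P = [[1, 5, 6], [2], [3], [4]] has shape [3, 1, 1, 1].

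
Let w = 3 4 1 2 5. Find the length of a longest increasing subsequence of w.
3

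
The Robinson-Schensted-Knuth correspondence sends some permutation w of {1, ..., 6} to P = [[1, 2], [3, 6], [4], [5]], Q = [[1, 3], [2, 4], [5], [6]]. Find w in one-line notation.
5 1 6 4 3 2

Reverse the RSK construction: for i from n down to 1, find the cell of Q containing i, remove the entry at that cell from P, and reverse-bump it up through P; the value ejected from row 1 is w(i).

Step i=6: Q has 6 at row 4, column 1; remove 5 from row 4 of P and reverse-bump: 5 enters row 3 and ejects 4; 4 enters row 2 and ejects 3; 3 enters row 1 and ejects 2. So w(6) = 2. P is now [[1, 3], [4, 6], [5]].
Step i=5: Q has 5 at row 3, column 1; remove 5 from row 3 of P and reverse-bump: 5 enters row 2 and ejects 4; 4 enters row 1 and ejects 3. So w(5) = 3. P is now [[1, 4], [5, 6]].
Step i=4: Q has 4 at row 2, column 2; remove 6 from row 2 of P and reverse-bump: 6 enters row 1 and ejects 4. So w(4) = 4. P is now [[1, 6], [5]].
Step i=3: Q has 3 at row 1, column 2; remove that cell from P, ejecting 6. So w(3) = 6. P is now [[1], [5]].
Step i=2: Q has 2 at row 2, column 1; remove 5 from row 2 of P and reverse-bump: 5 enters row 1 and ejects 1. So w(2) = 1. P is now [[5]].
Step i=1: Q has 1 at row 1, column 1; remove that cell from P, ejecting 5. So w(1) = 5. P is now [].

So w = 5 1 6 4 3 2.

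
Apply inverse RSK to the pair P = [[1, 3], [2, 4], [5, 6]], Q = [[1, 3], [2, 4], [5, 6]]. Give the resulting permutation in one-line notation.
5 2 6 4 1 3

Reverse the RSK construction: for i from n down to 1, find the cell of Q containing i, remove the entry at that cell from P, and reverse-bump it up through P; the value ejected from row 1 is w(i).

Step i=6: Q has 6 at row 3, column 2; remove 6 from row 3 of P and reverse-bump: 6 enters row 2 and ejects 4; 4 enters row 1 and ejects 3. So w(6) = 3. P is now [[1, 4], [2, 6], [5]].
Step i=5: Q has 5 at row 3, column 1; remove 5 from row 3 of P and reverse-bump: 5 enters row 2 and ejects 2; 2 enters row 1 and ejects 1. So w(5) = 1. P is now [[2, 4], [5, 6]].
Step i=4: Q has 4 at row 2, column 2; remove 6 from row 2 of P and reverse-bump: 6 enters row 1 and ejects 4. So w(4) = 4. P is now [[2, 6], [5]].
Step i=3: Q has 3 at row 1, column 2; remove that cell from P, ejecting 6. So w(3) = 6. P is now [[2], [5]].
Step i=2: Q has 2 at row 2, column 1; remove 5 from row 2 of P and reverse-bump: 5 enters row 1 and ejects 2. So w(2) = 2. P is now [[5]].
Step i=1: Q has 1 at row 1, column 1; remove that cell from P, ejecting 5. So w(1) = 5. P is now [].

So w = 5 2 6 4 1 3.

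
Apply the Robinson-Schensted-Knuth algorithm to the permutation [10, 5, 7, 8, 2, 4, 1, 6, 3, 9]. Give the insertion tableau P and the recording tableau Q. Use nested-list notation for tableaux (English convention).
P = [[1, 3, 6, 9], [2, 4, 8], [5, 7], [10]], Q = [[1, 3, 4, 10], [2, 6, 8], [5, 9], [7]]

Insert each entry of the permutation into P by Schensted row insertion, recording in Q the position of each new cell.

Insert 10: appended to row 1. P = [[10]].
Insert 5: 5 bumps 10 from row 1; 10 starts row 2. P = [[5], [10]].
Insert 7: appended to row 1. P = [[5, 7], [10]].
Insert 8: appended to row 1. P = [[5, 7, 8], [10]].
Insert 2: 2 bumps 5 from row 1; 5 bumps 10 from row 2; 10 starts row 3. P = [[2, 7, 8], [5], [10]].
Insert 4: 4 bumps 7 from row 1; 7 appends to row 2. P = [[2, 4, 8], [5, 7], [10]].
Insert 1: 1 bumps 2 from row 1; 2 bumps 5 from row 2; 5 bumps 10 from row 3; 10 starts row 4. P = [[1, 4, 8], [2, 7], [5], [10]].
Insert 6: 6 bumps 8 from row 1; 8 appends to row 2. P = [[1, 4, 6], [2, 7, 8], [5], [10]].
Insert 3: 3 bumps 4 from row 1; 4 bumps 7 from row 2; 7 appends to row 3. P = [[1, 3, 6], [2, 4, 8], [5, 7], [10]].
Insert 9: appended to row 1. P = [[1, 3, 6, 9], [2, 4, 8], [5, 7], [10]].

So P = [[1, 3, 6, 9], [2, 4, 8], [5, 7], [10]], Q = [[1, 3, 4, 10], [2, 6, 8], [5, 9], [7]].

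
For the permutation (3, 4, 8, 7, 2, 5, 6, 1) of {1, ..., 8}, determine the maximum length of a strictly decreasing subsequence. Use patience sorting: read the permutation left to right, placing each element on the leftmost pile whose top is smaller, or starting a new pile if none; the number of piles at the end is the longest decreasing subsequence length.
4

3: new pile. tops = [3]
4: onto pile 1 (replacing 3). tops = [4]
8: onto pile 1 (replacing 4). tops = [8]
7: new pile. tops = [8, 7]
2: new pile. tops = [8, 7, 2]
5: onto pile 3 (replacing 2). tops = [8, 7, 5]
6: onto pile 3 (replacing 5). tops = [8, 7, 6]
1: new pile. tops = [8, 7, 6, 1]

4 piles, so the longest decreasing subsequence has length 4.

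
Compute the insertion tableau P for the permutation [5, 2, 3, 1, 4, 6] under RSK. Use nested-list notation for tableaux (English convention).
After inserting 5: P = [[5]].
After inserting 2: P = [[2], [5]].
After inserting 3: P = [[2, 3], [5]].
After inserting 1: P = [[1, 3], [2], [5]].
After inserting 4: P = [[1, 3, 4], [2], [5]].
After inserting 6: P = [[1, 3, 4, 6], [2], [5]].

So P = [[1, 3, 4, 6], [2], [5]].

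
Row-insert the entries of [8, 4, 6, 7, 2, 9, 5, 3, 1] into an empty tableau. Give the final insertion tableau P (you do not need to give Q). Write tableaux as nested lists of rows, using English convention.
P = [[1, 3, 7, 9], [2, 5], [4], [6], [8]]

Insert 8: appended to row 1. P = [[8]].
Insert 4: 4 bumps 8 from row 1; 8 starts row 2. P = [[4], [8]].
Insert 6: appended to row 1. P = [[4, 6], [8]].
Insert 7: appended to row 1. P = [[4, 6, 7], [8]].
Insert 2: 2 bumps 4 from row 1; 4 bumps 8 from row 2; 8 starts row 3. P = [[2, 6, 7], [4], [8]].
Insert 9: appended to row 1. P = [[2, 6, 7, 9], [4], [8]].
Insert 5: 5 bumps 6 from row 1; 6 appends to row 2. P = [[2, 5, 7, 9], [4, 6], [8]].
Insert 3: 3 bumps 5 from row 1; 5 bumps 6 from row 2; 6 bumps 8 from row 3; 8 starts row 4. P = [[2, 3, 7, 9], [4, 5], [6], [8]].
Insert 1: 1 bumps 2 from row 1; 2 bumps 4 from row 2; 4 bumps 6 from row 3; 6 bumps 8 from row 4; 8 starts row 5. P = [[1, 3, 7, 9], [2, 5], [4], [6], [8]].

So P = [[1, 3, 7, 9], [2, 5], [4], [6], [8]].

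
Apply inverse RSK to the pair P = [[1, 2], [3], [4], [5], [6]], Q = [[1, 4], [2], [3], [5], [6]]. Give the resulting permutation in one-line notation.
6 5 1 4 3 2

Reverse the RSK construction: for i from n down to 1, find the cell of Q containing i, remove the entry at that cell from P, and reverse-bump it up through P; the value ejected from row 1 is w(i).

Step i=6: Q has 6 at row 5, column 1; remove 6 from row 5 of P and reverse-bump: 6 enters row 4 and ejects 5; 5 enters row 3 and ejects 4; 4 enters row 2 and ejects 3; 3 enters row 1 and ejects 2. So w(6) = 2. P is now [[1, 3], [4], [5], [6]].
Step i=5: Q has 5 at row 4, column 1; remove 6 from row 4 of P and reverse-bump: 6 enters row 3 and ejects 5; 5 enters row 2 and ejects 4; 4 enters row 1 and ejects 3. So w(5) = 3. P is now [[1, 4], [5], [6]].
Step i=4: Q has 4 at row 1, column 2; remove that cell from P, ejecting 4. So w(4) = 4. P is now [[1], [5], [6]].
Step i=3: Q has 3 at row 3, column 1; remove 6 from row 3 of P and reverse-bump: 6 enters row 2 and ejects 5; 5 enters row 1 and ejects 1. So w(3) = 1. P is now [[5], [6]].
Step i=2: Q has 2 at row 2, column 1; remove 6 from row 2 of P and reverse-bump: 6 enters row 1 and ejects 5. So w(2) = 5. P is now [[6]].
Step i=1: Q has 1 at row 1, column 1; remove that cell from P, ejecting 6. So w(1) = 6. P is now [].

So w = 6 5 1 4 3 2.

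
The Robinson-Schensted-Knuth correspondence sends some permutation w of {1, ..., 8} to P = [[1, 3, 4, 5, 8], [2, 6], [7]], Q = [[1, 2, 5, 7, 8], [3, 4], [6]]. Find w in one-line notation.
Reverse RSK: for i = n, n-1, ..., 1, locate i in Q, remove the corresponding corner cell from P, and reverse-bump its entry up through P; the value ejected from row 1 is w(i).

So w = 2 7 1 3 6 4 5 8.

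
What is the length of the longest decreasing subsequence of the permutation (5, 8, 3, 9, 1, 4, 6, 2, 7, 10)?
3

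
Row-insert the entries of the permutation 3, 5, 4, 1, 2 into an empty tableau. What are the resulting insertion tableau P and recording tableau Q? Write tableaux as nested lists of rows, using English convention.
Insert each entry of the permutation into P by Schensted row insertion, recording in Q the position of each new cell.

Insert 3: appended to row 1. P = [[3]].
Insert 5: appended to row 1. P = [[3, 5]].
Insert 4: 4 bumps 5 from row 1; 5 starts row 2. P = [[3, 4], [5]].
Insert 1: 1 bumps 3 from row 1; 3 bumps 5 from row 2; 5 starts row 3. P = [[1, 4], [3], [5]].
Insert 2: 2 bumps 4 from row 1; 4 appends to row 2. P = [[1, 2], [3, 4], [5]].

So P = [[1, 2], [3, 4], [5]], Q = [[1, 2], [3, 5], [4]].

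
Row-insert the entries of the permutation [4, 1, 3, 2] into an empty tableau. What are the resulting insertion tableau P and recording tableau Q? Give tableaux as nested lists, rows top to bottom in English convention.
P = [[1, 2], [3], [4]], Q = [[1, 3], [2], [4]]

Insert each entry of the permutation into P by Schensted row insertion, recording in Q the position of each new cell.

Insert 4: appended to row 1. P = [[4]], Q = [[1]].
Insert 1: 1 bumps 4 from row 1; 4 starts row 2. P = [[1], [4]], Q = [[1], [2]].
Insert 3: appended to row 1. P = [[1, 3], [4]], Q = [[1, 3], [2]].
Insert 2: 2 bumps 3 from row 1; 3 bumps 4 from row 2; 4 starts row 3. P = [[1, 2], [3], [4]], Q = [[1, 3], [2], [4]].

So P = [[1, 2], [3], [4]], Q = [[1, 3], [2], [4]].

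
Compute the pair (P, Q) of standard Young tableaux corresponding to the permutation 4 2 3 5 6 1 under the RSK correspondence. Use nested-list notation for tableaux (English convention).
Insert each entry of the permutation into P by Schensted row insertion, recording in Q the position of each new cell.

Insert 4: appended to row 1. P = [[4]], Q = [[1]].
Insert 2: 2 bumps 4 from row 1; 4 starts row 2. P = [[2], [4]], Q = [[1], [2]].
Insert 3: appended to row 1. P = [[2, 3], [4]], Q = [[1, 3], [2]].
Insert 5: appended to row 1. P = [[2, 3, 5], [4]], Q = [[1, 3, 4], [2]].
Insert 6: appended to row 1. P = [[2, 3, 5, 6], [4]], Q = [[1, 3, 4, 5], [2]].
Insert 1: 1 bumps 2 from row 1; 2 bumps 4 from row 2; 4 starts row 3. P = [[1, 3, 5, 6], [2], [4]], Q = [[1, 3, 4, 5], [2], [6]].

So P = [[1, 3, 5, 6], [2], [4]], Q = [[1, 3, 4, 5], [2], [6]].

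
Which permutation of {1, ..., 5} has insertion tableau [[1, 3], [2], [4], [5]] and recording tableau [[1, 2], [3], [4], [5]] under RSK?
2 5 4 3 1

Reverse the RSK construction: for i from n down to 1, find the cell of Q containing i, remove the entry at that cell from P, and reverse-bump it up through P; the value ejected from row 1 is w(i).

Step i=5: Q has 5 at row 4, column 1; remove 5 from row 4 of P and reverse-bump: 5 enters row 3 and ejects 4; 4 enters row 2 and ejects 2; 2 enters row 1 and ejects 1. So w(5) = 1. P is now [[2, 3], [4], [5]].
Step i=4: Q has 4 at row 3, column 1; remove 5 from row 3 of P and reverse-bump: 5 enters row 2 and ejects 4; 4 enters row 1 and ejects 3. So w(4) = 3. P is now [[2, 4], [5]].
Step i=3: Q has 3 at row 2, column 1; remove 5 from row 2 of P and reverse-bump: 5 enters row 1 and ejects 4. So w(3) = 4. P is now [[2, 5]].
Step i=2: Q has 2 at row 1, column 2; remove that cell from P, ejecting 5. So w(2) = 5. P is now [[2]].
Step i=1: Q has 1 at row 1, column 1; remove that cell from P, ejecting 2. So w(1) = 2. P is now [].

So w = 2 5 4 3 1.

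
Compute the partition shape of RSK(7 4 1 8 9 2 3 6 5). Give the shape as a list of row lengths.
Row-insert each entry into an empty tableau.

After inserting 7: P = [[7]].
After inserting 4: P = [[4], [7]].
After inserting 1: P = [[1], [4], [7]].
After inserting 8: P = [[1, 8], [4], [7]].
After inserting 9: P = [[1, 8, 9], [4], [7]].
After inserting 2: P = [[1, 2, 9], [4, 8], [7]].
After inserting 3: P = [[1, 2, 3], [4, 8, 9], [7]].
After inserting 6: P = [[1, 2, 3, 6], [4, 8, 9], [7]].
After inserting 5: P = [[1, 2, 3, 5], [4, 6, 9], [7, 8]].

The final insertion tableau P = [[1, 2, 3, 5], [4, 6, 9], [7, 8]] has shape [4, 3, 2].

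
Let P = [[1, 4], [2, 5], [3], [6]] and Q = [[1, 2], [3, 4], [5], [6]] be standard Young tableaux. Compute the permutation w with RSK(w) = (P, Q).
Reverse RSK: for i = n, n-1, ..., 1, locate i in Q, remove the corresponding corner cell from P, and reverse-bump its entry up through P; the value ejected from row 1 is w(i).

So w = 3 6 2 5 4 1.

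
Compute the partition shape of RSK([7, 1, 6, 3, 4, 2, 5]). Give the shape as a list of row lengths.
Row-insert each entry into an empty tableau.

After inserting 7: P = [[7]].
After inserting 1: P = [[1], [7]].
After inserting 6: P = [[1, 6], [7]].
After inserting 3: P = [[1, 3], [6], [7]].
After inserting 4: P = [[1, 3, 4], [6], [7]].
After inserting 2: P = [[1, 2, 4], [3], [6], [7]].
After inserting 5: P = [[1, 2, 4, 5], [3], [6], [7]].

The final insertion tableau P = [[1, 2, 4, 5], [3], [6], [7]] has shape [4, 1, 1, 1].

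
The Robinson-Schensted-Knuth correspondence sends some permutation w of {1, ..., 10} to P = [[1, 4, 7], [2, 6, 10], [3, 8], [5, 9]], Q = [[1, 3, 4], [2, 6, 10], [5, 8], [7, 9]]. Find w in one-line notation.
Reverse the RSK construction: for i from n down to 1, find the cell of Q containing i, remove the entry at that cell from P, and reverse-bump it up through P; the value ejected from row 1 is w(i).

Step i=10: Q has 10 at row 2, column 3; remove 10 from row 2 of P and reverse-bump: 10 enters row 1 and ejects 7. So w(10) = 7. P is now [[1, 4, 10], [2, 6], [3, 8], [5, 9]].
Step i=9: Q has 9 at row 4, column 2; remove 9 from row 4 of P and reverse-bump: 9 enters row 3 and ejects 8; 8 enters row 2 and ejects 6; 6 enters row 1 and ejects 4. So w(9) = 4. P is now [[1, 6, 10], [2, 8], [3, 9], [5]].
Step i=8: Q has 8 at row 3, column 2; remove 9 from row 3 of P and reverse-bump: 9 enters row 2 and ejects 8; 8 enters row 1 and ejects 6. So w(8) = 6. P is now [[1, 8, 10], [2, 9], [3], [5]].
Step i=7: Q has 7 at row 4, column 1; remove 5 from row 4 of P and reverse-bump: 5 enters row 3 and ejects 3; 3 enters row 2 and ejects 2; 2 enters row 1 and ejects 1. So w(7) = 1. P is now [[2, 8, 10], [3, 9], [5]].
Step i=6: Q has 6 at row 2, column 2; remove 9 from row 2 of P and reverse-bump: 9 enters row 1 and ejects 8. So w(6) = 8. P is now [[2, 9, 10], [3], [5]].
Step i=5: Q has 5 at row 3, column 1; remove 5 from row 3 of P and reverse-bump: 5 enters row 2 and ejects 3; 3 enters row 1 and ejects 2. So w(5) = 2. P is now [[3, 9, 10], [5]].
Step i=4: Q has 4 at row 1, column 3; remove that cell from P, ejecting 10. So w(4) = 10. P is now [[3, 9], [5]].
Step i=3: Q has 3 at row 1, column 2; remove that cell from P, ejecting 9. So w(3) = 9. P is now [[3], [5]].
Step i=2: Q has 2 at row 2, column 1; remove 5 from row 2 of P and reverse-bump: 5 enters row 1 and ejects 3. So w(2) = 3. P is now [[5]].
Step i=1: Q has 1 at row 1, column 1; remove that cell from P, ejecting 5. So w(1) = 5. P is now [].

So w = 5 3 9 10 2 8 1 6 4 7.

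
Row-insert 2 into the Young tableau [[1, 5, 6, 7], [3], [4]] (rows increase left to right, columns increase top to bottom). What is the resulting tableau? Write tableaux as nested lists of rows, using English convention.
[[1, 2, 6, 7], [3, 5], [4]]

In row 1, 2 replaces 5 (the leftmost entry greater than 2); 5 is bumped to row 2. 5 is appended to row 2. The new tableau is [[1, 2, 6, 7], [3, 5], [4]].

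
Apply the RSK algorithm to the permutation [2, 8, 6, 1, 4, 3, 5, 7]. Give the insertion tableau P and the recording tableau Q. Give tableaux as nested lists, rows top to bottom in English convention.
Insert each entry of the permutation into P by Schensted row insertion, recording in Q the position of each new cell.

After inserting 2: P = [[2]].
After inserting 8: P = [[2, 8]].
After inserting 6: P = [[2, 6], [8]].
After inserting 1: P = [[1, 6], [2], [8]].
After inserting 4: P = [[1, 4], [2, 6], [8]].
After inserting 3: P = [[1, 3], [2, 4], [6], [8]].
After inserting 5: P = [[1, 3, 5], [2, 4], [6], [8]].
After inserting 7: P = [[1, 3, 5, 7], [2, 4], [6], [8]].

So P = [[1, 3, 5, 7], [2, 4], [6], [8]], Q = [[1, 2, 7, 8], [3, 5], [4], [6]].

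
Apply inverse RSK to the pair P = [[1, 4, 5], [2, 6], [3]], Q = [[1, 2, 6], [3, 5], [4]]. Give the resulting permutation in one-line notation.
3 6 2 1 4 5

Reverse RSK: for i = n, n-1, ..., 1, locate i in Q, remove the corresponding corner cell from P, and reverse-bump its entry up through P; the value ejected from row 1 is w(i).

So w = 3 6 2 1 4 5.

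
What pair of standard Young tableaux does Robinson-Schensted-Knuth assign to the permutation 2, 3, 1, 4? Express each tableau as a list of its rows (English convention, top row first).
Insert each entry of the permutation into P by Schensted row insertion, recording in Q the position of each new cell.

Insert 2: appended to row 1. P = [[2]].
Insert 3: appended to row 1. P = [[2, 3]].
Insert 1: 1 bumps 2 from row 1; 2 starts row 2. P = [[1, 3], [2]].
Insert 4: appended to row 1. P = [[1, 3, 4], [2]].

So P = [[1, 3, 4], [2]], Q = [[1, 2, 4], [3]].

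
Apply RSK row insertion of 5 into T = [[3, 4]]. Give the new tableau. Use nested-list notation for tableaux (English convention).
[[3, 4, 5]]

5 is larger than every entry of row 1, so it is appended to row 1. The new tableau is [[3, 4, 5]].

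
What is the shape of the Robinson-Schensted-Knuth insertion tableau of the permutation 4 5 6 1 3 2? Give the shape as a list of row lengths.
[3, 2, 1]

Row-insert each entry into an empty tableau.

After inserting 4: P = [[4]].
After inserting 5: P = [[4, 5]].
After inserting 6: P = [[4, 5, 6]].
After inserting 1: P = [[1, 5, 6], [4]].
After inserting 3: P = [[1, 3, 6], [4, 5]].
After inserting 2: P = [[1, 2, 6], [3, 5], [4]].

The final insertion tableau P = [[1, 2, 6], [3, 5], [4]] has shape [3, 2, 1].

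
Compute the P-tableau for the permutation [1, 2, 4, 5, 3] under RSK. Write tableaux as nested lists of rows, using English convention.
Insert 1: appended to row 1. P = [[1]].
Insert 2: appended to row 1. P = [[1, 2]].
Insert 4: appended to row 1. P = [[1, 2, 4]].
Insert 5: appended to row 1. P = [[1, 2, 4, 5]].
Insert 3: 3 bumps 4 from row 1; 4 starts row 2. P = [[1, 2, 3, 5], [4]].

So P = [[1, 2, 3, 5], [4]].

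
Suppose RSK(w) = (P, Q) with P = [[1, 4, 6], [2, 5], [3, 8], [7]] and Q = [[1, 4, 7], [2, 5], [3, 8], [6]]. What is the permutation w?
Reverse the RSK construction: for i from n down to 1, find the cell of Q containing i, remove the entry at that cell from P, and reverse-bump it up through P; the value ejected from row 1 is w(i).

Step i=8: Q has 8 at row 3, column 2; remove 8 from row 3 of P and reverse-bump: 8 enters row 2 and ejects 5; 5 enters row 1 and ejects 4. So w(8) = 4. P is now [[1, 5, 6], [2, 8], [3], [7]].
Step i=7: Q has 7 at row 1, column 3; remove that cell from P, ejecting 6. So w(7) = 6. P is now [[1, 5], [2, 8], [3], [7]].
Step i=6: Q has 6 at row 4, column 1; remove 7 from row 4 of P and reverse-bump: 7 enters row 3 and ejects 3; 3 enters row 2 and ejects 2; 2 enters row 1 and ejects 1. So w(6) = 1. P is now [[2, 5], [3, 8], [7]].
Step i=5: Q has 5 at row 2, column 2; remove 8 from row 2 of P and reverse-bump: 8 enters row 1 and ejects 5. So w(5) = 5. P is now [[2, 8], [3], [7]].
Step i=4: Q has 4 at row 1, column 2; remove that cell from P, ejecting 8. So w(4) = 8. P is now [[2], [3], [7]].
Step i=3: Q has 3 at row 3, column 1; remove 7 from row 3 of P and reverse-bump: 7 enters row 2 and ejects 3; 3 enters row 1 and ejects 2. So w(3) = 2. P is now [[3], [7]].
Step i=2: Q has 2 at row 2, column 1; remove 7 from row 2 of P and reverse-bump: 7 enters row 1 and ejects 3. So w(2) = 3. P is now [[7]].
Step i=1: Q has 1 at row 1, column 1; remove that cell from P, ejecting 7. So w(1) = 7. P is now [].

So w = 7 3 2 8 5 1 6 4.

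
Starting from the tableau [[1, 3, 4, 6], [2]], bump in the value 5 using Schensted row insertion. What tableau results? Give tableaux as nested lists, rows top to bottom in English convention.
[[1, 3, 4, 5], [2, 6]]

In row 1, 5 replaces 6 (the leftmost entry greater than 5); 6 is bumped to row 2. 6 is appended to row 2. The new tableau is [[1, 3, 4, 5], [2, 6]].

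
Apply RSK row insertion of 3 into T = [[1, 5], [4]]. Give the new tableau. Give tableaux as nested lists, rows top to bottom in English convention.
[[1, 3], [4, 5]]

In row 1, 3 replaces 5 (the leftmost entry greater than 3); 5 is bumped to row 2. 5 is appended to row 2. The new tableau is [[1, 3], [4, 5]].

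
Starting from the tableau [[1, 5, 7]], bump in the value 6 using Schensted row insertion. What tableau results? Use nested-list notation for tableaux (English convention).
In row 1, 6 replaces 7 (the leftmost entry greater than 6); 7 is bumped to row 2. 7 starts a new row 2. The new tableau is [[1, 5, 6], [7]].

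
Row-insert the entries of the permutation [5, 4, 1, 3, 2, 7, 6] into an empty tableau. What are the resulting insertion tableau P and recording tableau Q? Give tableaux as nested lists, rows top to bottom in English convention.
P = [[1, 2, 6], [3, 7], [4], [5]], Q = [[1, 4, 6], [2, 7], [3], [5]]

Insert each entry of the permutation into P by Schensted row insertion, recording in Q the position of each new cell.

Insert 5: appended to row 1. P = [[5]].
Insert 4: 4 bumps 5 from row 1; 5 starts row 2. P = [[4], [5]].
Insert 1: 1 bumps 4 from row 1; 4 bumps 5 from row 2; 5 starts row 3. P = [[1], [4], [5]].
Insert 3: appended to row 1. P = [[1, 3], [4], [5]].
Insert 2: 2 bumps 3 from row 1; 3 bumps 4 from row 2; 4 bumps 5 from row 3; 5 starts row 4. P = [[1, 2], [3], [4], [5]].
Insert 7: appended to row 1. P = [[1, 2, 7], [3], [4], [5]].
Insert 6: 6 bumps 7 from row 1; 7 appends to row 2. P = [[1, 2, 6], [3, 7], [4], [5]].

So P = [[1, 2, 6], [3, 7], [4], [5]], Q = [[1, 4, 6], [2, 7], [3], [5]].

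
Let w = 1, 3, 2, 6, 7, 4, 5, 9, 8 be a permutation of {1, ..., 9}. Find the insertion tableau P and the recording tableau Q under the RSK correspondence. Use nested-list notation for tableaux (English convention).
Insert each entry of the permutation into P by Schensted row insertion, recording in Q the position of each new cell.

Insert 1: appended to row 1. P = [[1]].
Insert 3: appended to row 1. P = [[1, 3]].
Insert 2: 2 bumps 3 from row 1; 3 starts row 2. P = [[1, 2], [3]].
Insert 6: appended to row 1. P = [[1, 2, 6], [3]].
Insert 7: appended to row 1. P = [[1, 2, 6, 7], [3]].
Insert 4: 4 bumps 6 from row 1; 6 appends to row 2. P = [[1, 2, 4, 7], [3, 6]].
Insert 5: 5 bumps 7 from row 1; 7 appends to row 2. P = [[1, 2, 4, 5], [3, 6, 7]].
Insert 9: appended to row 1. P = [[1, 2, 4, 5, 9], [3, 6, 7]].
Insert 8: 8 bumps 9 from row 1; 9 appends to row 2. P = [[1, 2, 4, 5, 8], [3, 6, 7, 9]].

So P = [[1, 2, 4, 5, 8], [3, 6, 7, 9]], Q = [[1, 2, 4, 5, 8], [3, 6, 7, 9]].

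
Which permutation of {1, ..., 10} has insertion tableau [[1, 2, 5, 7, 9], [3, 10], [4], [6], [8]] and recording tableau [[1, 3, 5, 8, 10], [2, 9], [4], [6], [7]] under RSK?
8 1 6 4 5 3 2 10 7 9

Reverse the RSK construction: for i from n down to 1, find the cell of Q containing i, remove the entry at that cell from P, and reverse-bump it up through P; the value ejected from row 1 is w(i).

Step i=10: Q has 10 at row 1, column 5; remove that cell from P, ejecting 9. So w(10) = 9. P is now [[1, 2, 5, 7], [3, 10], [4], [6], [8]].
Step i=9: Q has 9 at row 2, column 2; remove 10 from row 2 of P and reverse-bump: 10 enters row 1 and ejects 7. So w(9) = 7. P is now [[1, 2, 5, 10], [3], [4], [6], [8]].
Step i=8: Q has 8 at row 1, column 4; remove that cell from P, ejecting 10. So w(8) = 10. P is now [[1, 2, 5], [3], [4], [6], [8]].
Step i=7: Q has 7 at row 5, column 1; remove 8 from row 5 of P and reverse-bump: 8 enters row 4 and ejects 6; 6 enters row 3 and ejects 4; 4 enters row 2 and ejects 3; 3 enters row 1 and ejects 2. So w(7) = 2. P is now [[1, 3, 5], [4], [6], [8]].
Step i=6: Q has 6 at row 4, column 1; remove 8 from row 4 of P and reverse-bump: 8 enters row 3 and ejects 6; 6 enters row 2 and ejects 4; 4 enters row 1 and ejects 3. So w(6) = 3. P is now [[1, 4, 5], [6], [8]].
Step i=5: Q has 5 at row 1, column 3; remove that cell from P, ejecting 5. So w(5) = 5. P is now [[1, 4], [6], [8]].
Step i=4: Q has 4 at row 3, column 1; remove 8 from row 3 of P and reverse-bump: 8 enters row 2 and ejects 6; 6 enters row 1 and ejects 4. So w(4) = 4. P is now [[1, 6], [8]].
Step i=3: Q has 3 at row 1, column 2; remove that cell from P, ejecting 6. So w(3) = 6. P is now [[1], [8]].
Step i=2: Q has 2 at row 2, column 1; remove 8 from row 2 of P and reverse-bump: 8 enters row 1 and ejects 1. So w(2) = 1. P is now [[8]].
Step i=1: Q has 1 at row 1, column 1; remove that cell from P, ejecting 8. So w(1) = 8. P is now [].

So w = 8 1 6 4 5 3 2 10 7 9.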